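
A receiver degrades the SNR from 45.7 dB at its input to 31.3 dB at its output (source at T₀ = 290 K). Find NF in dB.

NF (dB) = SNR_in(dB) − SNR_out(dB) when the source is at T₀
NF = 45.7 − 31.3 = 14.4 dB

14.4 dB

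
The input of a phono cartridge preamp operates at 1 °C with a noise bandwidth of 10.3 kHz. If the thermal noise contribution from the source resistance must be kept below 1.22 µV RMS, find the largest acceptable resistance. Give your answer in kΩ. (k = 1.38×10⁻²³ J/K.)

T = 1 °C + 273.15 = 274.15 K
Johnson–Nyquist: V_n = √(4kTRB) ⇒ R = V_n² / (4kTB)
4kTB = 4 × 1.38×10⁻²³ × 274.15 × 1.03×10⁴ = 1.56×10⁻¹⁶
R = (1.22×10⁻⁶)² / 1.56×10⁻¹⁶ = 9.55×10³ Ω = 9.55 kΩ

9.55 kΩ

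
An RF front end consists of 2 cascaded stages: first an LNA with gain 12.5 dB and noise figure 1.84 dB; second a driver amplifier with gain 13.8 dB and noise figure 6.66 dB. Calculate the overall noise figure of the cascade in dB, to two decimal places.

Convert to linear (a loss of L dB is a gain of −L dB): F_i = 10^(NF_i/10), G_i = 10^(G_i,dB/10)
  Stage 1: F_1 = 10^(1.84/10) = 1.528, G_1 = 10^(12.5/10) = 17.78
  Stage 2: F_2 = 10^(6.66/10) = 4.634, G_2 = 10^(13.8/10) = 23.99
Friis cascade:
  F = 1.528 + (4.634 − 1)/17.78 = 1.732
NF = 10 log₁₀(1.732) = 2.39 dB

2.39 dB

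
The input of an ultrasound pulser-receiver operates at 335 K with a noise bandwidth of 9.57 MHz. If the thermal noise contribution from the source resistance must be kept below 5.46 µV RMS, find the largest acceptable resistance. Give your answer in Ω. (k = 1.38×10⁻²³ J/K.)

Johnson–Nyquist: V_n = √(4kTRB) ⇒ R = V_n² / (4kTB)
4kTB = 4 × 1.38×10⁻²³ × 335 × 9.57×10⁶ = 1.77×10⁻¹³
R = (5.46×10⁻⁶)² / 1.77×10⁻¹³ = 1.68×10² Ω = 168 Ω

168 Ω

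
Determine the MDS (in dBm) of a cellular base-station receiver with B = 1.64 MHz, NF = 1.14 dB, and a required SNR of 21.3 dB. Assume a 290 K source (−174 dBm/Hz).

−89.4 dBm

Sensitivity = −174 + 10 log₁₀(B) + NF + SNR_min
= −174 + 62.15 + 1.14 + 21.3
= −89.41 dBm → −89.4 dBm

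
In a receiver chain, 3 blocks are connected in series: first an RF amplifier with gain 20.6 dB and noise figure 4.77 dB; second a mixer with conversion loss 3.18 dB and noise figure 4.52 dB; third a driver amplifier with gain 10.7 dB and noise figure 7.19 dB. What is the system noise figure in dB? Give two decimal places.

Convert to linear (a loss of L dB is a gain of −L dB): F_i = 10^(NF_i/10), G_i = 10^(G_i,dB/10)
  Stage 1: F_1 = 10^(4.77/10) = 2.999, G_1 = 10^(20.6/10) = 114.8
  Stage 2: F_2 = 10^(4.52/10) = 2.831, G_2 = 10^(−3.18/10) = 0.4808
  Stage 3: F_3 = 10^(7.19/10) = 5.236, G_3 = 10^(10.7/10) = 11.75
Friis cascade:
  F = 2.999 + (2.831 − 1)/114.8 + (5.236 − 1)/55.21 = 3.092
NF = 10 log₁₀(3.092) = 4.90 dB

4.90 dB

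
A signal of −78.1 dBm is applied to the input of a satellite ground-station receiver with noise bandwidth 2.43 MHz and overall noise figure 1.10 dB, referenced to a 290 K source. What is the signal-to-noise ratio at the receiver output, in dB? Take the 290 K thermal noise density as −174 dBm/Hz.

30.9 dB

Noise floor: N = −174 + 10 log₁₀(B) + NF
10 log₁₀(2.43×10⁶) = 63.86 dB
N = −174 + 63.86 + 1.10 = −109.04 dBm
SNR = P_sig − N = −78.1 − (−109.04) = 30.94 dB → 30.9 dB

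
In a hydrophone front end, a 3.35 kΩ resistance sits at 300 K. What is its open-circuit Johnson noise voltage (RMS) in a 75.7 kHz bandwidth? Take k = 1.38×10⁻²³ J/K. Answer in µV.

V_n = √(4kTRB)
4kTRB = 4 × 1.38×10⁻²³ × 300 × 3.35×10³ × 7.57×10⁴ = 4.20×10⁻¹² V²
V_n = √(4.20×10⁻¹²) = 2.05×10⁻⁶ V = 2.05 µV

2.05 µV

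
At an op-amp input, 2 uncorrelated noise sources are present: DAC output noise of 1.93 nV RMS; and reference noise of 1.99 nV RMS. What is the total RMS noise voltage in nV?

Uncorrelated sources add in power (mean-square): V_tot = √(ΣV_i²)
V_tot = √[(1.93×10⁻⁹)² + (1.99×10⁻⁹)²] = 2.77×10⁻⁹ V = 2.77 nV

2.77 nV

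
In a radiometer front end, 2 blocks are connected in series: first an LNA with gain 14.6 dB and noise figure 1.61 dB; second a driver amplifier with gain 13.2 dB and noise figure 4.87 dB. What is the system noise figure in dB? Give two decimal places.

Convert to linear (a loss of L dB is a gain of −L dB): F_i = 10^(NF_i/10), G_i = 10^(G_i,dB/10)
  Stage 1: F_1 = 10^(1.61/10) = 1.449, G_1 = 10^(14.6/10) = 28.84
  Stage 2: F_2 = 10^(4.87/10) = 3.069, G_2 = 10^(13.2/10) = 20.89
Friis cascade:
  F = 1.449 + (3.069 − 1)/28.84 = 1.521
NF = 10 log₁₀(1.521) = 1.82 dB

1.82 dB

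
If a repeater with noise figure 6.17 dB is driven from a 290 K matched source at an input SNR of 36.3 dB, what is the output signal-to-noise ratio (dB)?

30.13 dB

By definition F = SNR_in/SNR_out, so in dB: SNR_out = SNR_in − NF
SNR_out = 36.3 − 6.17 = 30.13 dB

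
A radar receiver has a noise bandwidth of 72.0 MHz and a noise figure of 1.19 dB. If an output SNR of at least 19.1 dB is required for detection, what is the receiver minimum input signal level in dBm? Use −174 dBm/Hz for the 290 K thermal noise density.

−75.1 dBm

Sensitivity = −174 + 10 log₁₀(B) + NF + SNR_min
= −174 + 78.57 + 1.19 + 19.1
= −75.14 dBm → −75.1 dBm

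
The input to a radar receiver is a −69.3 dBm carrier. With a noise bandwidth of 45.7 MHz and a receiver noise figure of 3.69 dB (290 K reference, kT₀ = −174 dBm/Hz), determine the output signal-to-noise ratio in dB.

Noise floor: N = −174 + 10 log₁₀(B) + NF
10 log₁₀(4.57×10⁷) = 76.6 dB
N = −174 + 76.6 + 3.69 = −93.71 dBm
SNR = P_sig − N = −69.3 − (−93.71) = 24.41 dB → 24.4 dB

24.4 dB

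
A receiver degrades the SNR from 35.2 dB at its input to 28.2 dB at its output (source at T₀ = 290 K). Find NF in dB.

NF (dB) = SNR_in(dB) − SNR_out(dB) when the source is at T₀
NF = 35.2 − 28.2 = 7.0 dB

7.0 dB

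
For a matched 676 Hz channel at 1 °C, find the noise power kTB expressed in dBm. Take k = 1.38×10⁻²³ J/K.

−145.9 dBm

T = 1 °C + 273.15 = 274.15 K
P_n = kTB = 1.38×10⁻²³ × 274.15 × 6.76×10² = 2.56×10⁻¹⁸ W
In dBm: 10 log₁₀(2.56×10⁻¹⁸ / 10⁻³) = −145.9 dBm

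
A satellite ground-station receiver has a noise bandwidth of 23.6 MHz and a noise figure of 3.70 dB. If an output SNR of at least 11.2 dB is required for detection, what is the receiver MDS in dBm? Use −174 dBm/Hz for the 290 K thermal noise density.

−85.4 dBm

Sensitivity = −174 + 10 log₁₀(B) + NF + SNR_min
= −174 + 73.73 + 3.70 + 11.2
= −85.37 dBm → −85.4 dBm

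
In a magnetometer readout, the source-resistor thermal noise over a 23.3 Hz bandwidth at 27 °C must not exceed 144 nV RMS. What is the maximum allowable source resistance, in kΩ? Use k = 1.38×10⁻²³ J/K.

T = 27 °C + 273.15 = 300.15 K
Johnson–Nyquist: V_n = √(4kTRB) ⇒ R = V_n² / (4kTB)
4kTB = 4 × 1.38×10⁻²³ × 300.15 × 2.33×10¹ = 3.86×10⁻¹⁹
R = (1.44×10⁻⁷)² / 3.86×10⁻¹⁹ = 5.37×10⁴ Ω = 53.7 kΩ

53.7 kΩ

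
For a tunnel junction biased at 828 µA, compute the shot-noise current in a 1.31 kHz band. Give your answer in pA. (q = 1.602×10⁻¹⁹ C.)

590 pA

I_n = √(2qI·B)
2qI·B = 2 × 1.602×10⁻¹⁹ × 8.28×10⁻⁴ × 1.31×10³ = 3.48×10⁻¹⁹ A²
I_n = √(3.48×10⁻¹⁹) = 5.90×10⁻¹⁰ A = 590 pA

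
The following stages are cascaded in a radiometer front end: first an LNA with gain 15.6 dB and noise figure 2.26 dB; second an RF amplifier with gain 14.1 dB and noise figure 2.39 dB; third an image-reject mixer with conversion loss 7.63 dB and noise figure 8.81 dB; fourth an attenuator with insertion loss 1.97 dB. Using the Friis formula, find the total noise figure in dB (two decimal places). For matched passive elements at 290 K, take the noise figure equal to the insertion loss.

Convert to linear (a loss of L dB is a gain of −L dB): F_i = 10^(NF_i/10), G_i = 10^(G_i,dB/10)
  Stage 1: F_1 = 10^(2.26/10) = 1.683, G_1 = 10^(15.6/10) = 36.31
  Stage 2: F_2 = 10^(2.39/10) = 1.734, G_2 = 10^(14.1/10) = 25.70
  Stage 3: F_3 = 10^(8.81/10) = 7.603, G_3 = 10^(−7.63/10) = 0.1726
  Stage 4: F_4 = 10^(1.97/10) = 1.574, G_4 = 10^(−1.97/10) = 0.6353
Friis cascade:
  F = 1.683 + (1.734 − 1)/36.31 + (7.603 − 1)/933.3 + (1.574 − 1)/161.1 = 1.714
NF = 10 log₁₀(1.714) = 2.34 dB

2.34 dB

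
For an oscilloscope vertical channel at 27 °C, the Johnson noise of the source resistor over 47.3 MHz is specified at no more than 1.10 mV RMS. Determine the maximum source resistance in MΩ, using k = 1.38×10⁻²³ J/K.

T = 27 °C + 273.15 = 300.15 K
Johnson–Nyquist: V_n = √(4kTRB) ⇒ R = V_n² / (4kTB)
4kTB = 4 × 1.38×10⁻²³ × 300.15 × 4.73×10⁷ = 7.84×10⁻¹³
R = (1.10×10⁻³)² / 7.84×10⁻¹³ = 1.54×10⁶ Ω = 1.54 MΩ

1.54 MΩ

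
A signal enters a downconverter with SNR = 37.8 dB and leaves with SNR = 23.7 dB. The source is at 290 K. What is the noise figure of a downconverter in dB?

14.1 dB

NF (dB) = SNR_in(dB) − SNR_out(dB) when the source is at T₀
NF = 37.8 − 23.7 = 14.1 dB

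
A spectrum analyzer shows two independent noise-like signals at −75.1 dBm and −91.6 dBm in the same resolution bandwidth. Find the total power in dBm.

Convert to linear, add, convert back:
P₁ = 3.09×10⁻¹¹ W, P₂ = 6.92×10⁻¹³ W
P_tot = 3.16×10⁻¹¹ W → 10 log₁₀(P_tot / 10⁻³) = −75.0 dBm

−75.0 dBm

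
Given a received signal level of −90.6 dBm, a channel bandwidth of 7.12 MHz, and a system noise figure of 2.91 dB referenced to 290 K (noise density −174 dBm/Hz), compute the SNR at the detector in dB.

Noise floor: N = −174 + 10 log₁₀(B) + NF
10 log₁₀(7.12×10⁶) = 68.52 dB
N = −174 + 68.52 + 2.91 = −102.57 dBm
SNR = P_sig − N = −90.6 − (−102.57) = 11.97 dB → 12.0 dB

12.0 dB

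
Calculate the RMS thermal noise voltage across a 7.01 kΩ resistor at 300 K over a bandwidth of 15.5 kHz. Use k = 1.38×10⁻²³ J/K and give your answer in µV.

1.34 µV

V_n = √(4kTRB)
4kTRB = 4 × 1.38×10⁻²³ × 300 × 7.01×10³ × 1.55×10⁴ = 1.80×10⁻¹² V²
V_n = √(1.80×10⁻¹²) = 1.34×10⁻⁶ V = 1.34 µV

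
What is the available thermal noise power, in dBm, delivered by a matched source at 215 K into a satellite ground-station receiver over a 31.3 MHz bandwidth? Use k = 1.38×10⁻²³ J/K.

−100.3 dBm

P_n = kTB = 1.38×10⁻²³ × 215 × 3.13×10⁷ = 9.29×10⁻¹⁴ W
In dBm: 10 log₁₀(9.29×10⁻¹⁴ / 10⁻³) = −100.3 dBm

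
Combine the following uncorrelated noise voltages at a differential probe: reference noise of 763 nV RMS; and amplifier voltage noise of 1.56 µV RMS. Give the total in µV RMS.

1.74 µV

Uncorrelated sources add in power (mean-square): V_tot = √(ΣV_i²)
V_tot = √[(7.63×10⁻⁷)² + (1.56×10⁻⁶)²] = 1.74×10⁻⁶ V = 1.74 µV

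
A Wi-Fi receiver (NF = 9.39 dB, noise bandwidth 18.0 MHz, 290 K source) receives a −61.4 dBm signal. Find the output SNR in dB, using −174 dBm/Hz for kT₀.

Noise floor: N = −174 + 10 log₁₀(B) + NF
10 log₁₀(1.80×10⁷) = 72.55 dB
N = −174 + 72.55 + 9.39 = −92.06 dBm
SNR = P_sig − N = −61.4 − (−92.06) = 30.66 dB → 30.7 dB

30.7 dB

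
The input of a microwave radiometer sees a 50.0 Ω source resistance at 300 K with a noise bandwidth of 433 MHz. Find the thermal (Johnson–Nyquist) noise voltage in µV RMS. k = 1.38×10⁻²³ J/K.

V_n = √(4kTRB)
4kTRB = 4 × 1.38×10⁻²³ × 300 × 5.00×10¹ × 4.33×10⁸ = 3.59×10⁻¹⁰ V²
V_n = √(3.59×10⁻¹⁰) = 1.89×10⁻⁵ V = 18.9 µV

18.9 µV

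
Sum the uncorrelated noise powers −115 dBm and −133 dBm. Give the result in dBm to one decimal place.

Convert to linear, add, convert back:
P₁ = 3.16×10⁻¹⁵ W, P₂ = 5.01×10⁻¹⁷ W
P_tot = 3.21×10⁻¹⁵ W → 10 log₁₀(P_tot / 10⁻³) = −114.9 dBm

−114.9 dBm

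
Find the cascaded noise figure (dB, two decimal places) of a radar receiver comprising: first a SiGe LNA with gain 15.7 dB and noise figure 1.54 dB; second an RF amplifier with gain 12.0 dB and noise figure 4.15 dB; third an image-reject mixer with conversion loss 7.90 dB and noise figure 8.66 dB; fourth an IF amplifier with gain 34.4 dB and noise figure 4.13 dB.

Convert to linear (a loss of L dB is a gain of −L dB): F_i = 10^(NF_i/10), G_i = 10^(G_i,dB/10)
  Stage 1: F_1 = 10^(1.54/10) = 1.426, G_1 = 10^(15.7/10) = 37.15
  Stage 2: F_2 = 10^(4.15/10) = 2.600, G_2 = 10^(12.0/10) = 15.85
  Stage 3: F_3 = 10^(8.66/10) = 7.345, G_3 = 10^(−7.90/10) = 0.1622
  Stage 4: F_4 = 10^(4.13/10) = 2.588, G_4 = 10^(34.4/10) = 2754
Friis cascade:
  F = 1.426 + (2.600 − 1)/37.15 + (7.345 − 1)/588.8 + (2.588 − 1)/95.50 = 1.496
NF = 10 log₁₀(1.496) = 1.75 dB

1.75 dB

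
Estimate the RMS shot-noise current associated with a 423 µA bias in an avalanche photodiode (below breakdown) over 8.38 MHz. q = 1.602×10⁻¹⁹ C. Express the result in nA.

33.7 nA

I_n = √(2qI·B)
2qI·B = 2 × 1.602×10⁻¹⁹ × 4.23×10⁻⁴ × 8.38×10⁶ = 1.14×10⁻¹⁵ A²
I_n = √(1.14×10⁻¹⁵) = 3.37×10⁻⁸ A = 33.7 nA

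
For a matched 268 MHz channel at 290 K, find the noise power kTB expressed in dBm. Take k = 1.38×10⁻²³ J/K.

P_n = kTB = 1.38×10⁻²³ × 290 × 2.68×10⁸ = 1.07×10⁻¹² W
In dBm: 10 log₁₀(1.07×10⁻¹² / 10⁻³) = −89.7 dBm

−89.7 dBm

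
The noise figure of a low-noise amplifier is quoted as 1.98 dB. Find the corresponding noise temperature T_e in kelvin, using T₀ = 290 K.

168 K

F = 10^(1.98/10) = 1.57761
T_e = (F − 1)·T₀ = (1.57761 − 1) × 290 = 168 K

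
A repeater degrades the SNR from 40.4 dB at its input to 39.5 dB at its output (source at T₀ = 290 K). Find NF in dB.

0.9 dB

NF (dB) = SNR_in(dB) − SNR_out(dB) when the source is at T₀
NF = 40.4 − 39.5 = 0.9 dB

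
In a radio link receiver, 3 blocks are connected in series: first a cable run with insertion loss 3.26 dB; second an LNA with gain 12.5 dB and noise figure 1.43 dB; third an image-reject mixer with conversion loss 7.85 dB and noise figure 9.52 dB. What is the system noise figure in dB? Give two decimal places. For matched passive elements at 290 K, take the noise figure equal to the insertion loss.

Convert to linear (a loss of L dB is a gain of −L dB): F_i = 10^(NF_i/10), G_i = 10^(G_i,dB/10)
  Stage 1: F_1 = 10^(3.26/10) = 2.118, G_1 = 10^(−3.26/10) = 0.4721
  Stage 2: F_2 = 10^(1.43/10) = 1.390, G_2 = 10^(12.5/10) = 17.78
  Stage 3: F_3 = 10^(9.52/10) = 8.954, G_3 = 10^(−7.85/10) = 0.1641
Friis cascade:
  F = 2.118 + (1.390 − 1)/0.4721 + (8.954 − 1)/8.395 = 3.892
NF = 10 log₁₀(3.892) = 5.90 dB

5.90 dB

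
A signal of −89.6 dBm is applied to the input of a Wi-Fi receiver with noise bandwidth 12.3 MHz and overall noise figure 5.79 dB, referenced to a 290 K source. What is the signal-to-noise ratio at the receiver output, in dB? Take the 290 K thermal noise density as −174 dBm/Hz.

Noise floor: N = −174 + 10 log₁₀(B) + NF
10 log₁₀(1.23×10⁷) = 70.9 dB
N = −174 + 70.9 + 5.79 = −97.31 dBm
SNR = P_sig − N = −89.6 − (−97.31) = 7.71 dB → 7.7 dB

7.7 dB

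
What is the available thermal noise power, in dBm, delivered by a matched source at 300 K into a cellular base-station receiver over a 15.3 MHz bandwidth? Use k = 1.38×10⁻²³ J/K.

P_n = kTB = 1.38×10⁻²³ × 300 × 1.53×10⁷ = 6.33×10⁻¹⁴ W
In dBm: 10 log₁₀(6.33×10⁻¹⁴ / 10⁻³) = −102.0 dBm

−102.0 dBm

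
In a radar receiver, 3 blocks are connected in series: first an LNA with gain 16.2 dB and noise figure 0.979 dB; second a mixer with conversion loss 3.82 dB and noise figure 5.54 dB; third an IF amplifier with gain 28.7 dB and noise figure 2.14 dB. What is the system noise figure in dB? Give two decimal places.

1.31 dB

Convert to linear (a loss of L dB is a gain of −L dB): F_i = 10^(NF_i/10), G_i = 10^(G_i,dB/10)
  Stage 1: F_1 = 10^(0.979/10) = 1.253, G_1 = 10^(16.2/10) = 41.69
  Stage 2: F_2 = 10^(5.54/10) = 3.581, G_2 = 10^(−3.82/10) = 0.4150
  Stage 3: F_3 = 10^(2.14/10) = 1.637, G_3 = 10^(28.7/10) = 741.3
Friis cascade:
  F = 1.253 + (3.581 − 1)/41.69 + (1.637 − 1)/17.30 = 1.352
NF = 10 log₁₀(1.352) = 1.31 dB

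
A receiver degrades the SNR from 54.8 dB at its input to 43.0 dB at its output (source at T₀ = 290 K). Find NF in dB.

11.8 dB

NF (dB) = SNR_in(dB) − SNR_out(dB) when the source is at T₀
NF = 54.8 − 43.0 = 11.8 dB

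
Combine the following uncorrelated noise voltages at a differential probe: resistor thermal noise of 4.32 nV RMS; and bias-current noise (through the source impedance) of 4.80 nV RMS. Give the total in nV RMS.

Uncorrelated sources add in power (mean-square): V_tot = √(ΣV_i²)
V_tot = √[(4.32×10⁻⁹)² + (4.80×10⁻⁹)²] = 6.46×10⁻⁹ V = 6.46 nV

6.46 nV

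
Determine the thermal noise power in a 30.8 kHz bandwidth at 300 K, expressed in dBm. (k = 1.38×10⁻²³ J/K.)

P_n = kTB = 1.38×10⁻²³ × 300 × 3.08×10⁴ = 1.28×10⁻¹⁶ W
In dBm: 10 log₁₀(1.28×10⁻¹⁶ / 10⁻³) = −128.9 dBm

−128.9 dBm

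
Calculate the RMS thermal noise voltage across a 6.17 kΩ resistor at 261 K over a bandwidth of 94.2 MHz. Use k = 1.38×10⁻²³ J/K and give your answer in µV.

V_n = √(4kTRB)
4kTRB = 4 × 1.38×10⁻²³ × 261 × 6.17×10³ × 9.42×10⁷ = 8.37×10⁻⁹ V²
V_n = √(8.37×10⁻⁹) = 9.15×10⁻⁵ V = 91.5 µV

91.5 µV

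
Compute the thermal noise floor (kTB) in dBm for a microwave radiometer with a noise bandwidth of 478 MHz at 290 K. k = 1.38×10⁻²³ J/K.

P_n = kTB = 1.38×10⁻²³ × 290 × 4.78×10⁸ = 1.91×10⁻¹² W
In dBm: 10 log₁₀(1.91×10⁻¹² / 10⁻³) = −87.2 dBm

−87.2 dBm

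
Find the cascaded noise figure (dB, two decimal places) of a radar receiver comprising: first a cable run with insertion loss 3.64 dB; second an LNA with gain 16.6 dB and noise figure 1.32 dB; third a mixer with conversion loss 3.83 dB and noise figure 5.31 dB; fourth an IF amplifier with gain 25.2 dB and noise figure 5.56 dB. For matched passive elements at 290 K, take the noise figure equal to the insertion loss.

Convert to linear (a loss of L dB is a gain of −L dB): F_i = 10^(NF_i/10), G_i = 10^(G_i,dB/10)
  Stage 1: F_1 = 10^(3.64/10) = 2.312, G_1 = 10^(−3.64/10) = 0.4325
  Stage 2: F_2 = 10^(1.32/10) = 1.355, G_2 = 10^(16.6/10) = 45.71
  Stage 3: F_3 = 10^(5.31/10) = 3.396, G_3 = 10^(−3.83/10) = 0.4140
  Stage 4: F_4 = 10^(5.56/10) = 3.597, G_4 = 10^(25.2/10) = 331.1
Friis cascade:
  F = 2.312 + (1.355 − 1)/0.4325 + (3.396 − 1)/19.77 + (3.597 − 1)/8.185 = 3.572
NF = 10 log₁₀(3.572) = 5.53 dB

5.53 dB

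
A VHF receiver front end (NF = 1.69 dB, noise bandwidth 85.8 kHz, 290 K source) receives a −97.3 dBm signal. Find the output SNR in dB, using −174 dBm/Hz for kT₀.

25.7 dB

Noise floor: N = −174 + 10 log₁₀(B) + NF
10 log₁₀(8.58×10⁴) = 49.33 dB
N = −174 + 49.33 + 1.69 = −122.98 dBm
SNR = P_sig − N = −97.3 − (−122.98) = 25.68 dB → 25.7 dB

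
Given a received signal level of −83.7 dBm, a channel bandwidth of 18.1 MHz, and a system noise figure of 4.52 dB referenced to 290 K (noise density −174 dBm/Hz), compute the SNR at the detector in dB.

Noise floor: N = −174 + 10 log₁₀(B) + NF
10 log₁₀(1.81×10⁷) = 72.58 dB
N = −174 + 72.58 + 4.52 = −96.90 dBm
SNR = P_sig − N = −83.7 − (−96.90) = 13.20 dB → 13.2 dB

13.2 dB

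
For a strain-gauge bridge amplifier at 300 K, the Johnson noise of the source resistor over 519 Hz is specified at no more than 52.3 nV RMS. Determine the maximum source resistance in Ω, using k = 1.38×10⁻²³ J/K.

318 Ω

Johnson–Nyquist: V_n = √(4kTRB) ⇒ R = V_n² / (4kTB)
4kTB = 4 × 1.38×10⁻²³ × 300 × 5.19×10² = 8.59×10⁻¹⁸
R = (5.23×10⁻⁸)² / 8.59×10⁻¹⁸ = 3.18×10² Ω = 318 Ω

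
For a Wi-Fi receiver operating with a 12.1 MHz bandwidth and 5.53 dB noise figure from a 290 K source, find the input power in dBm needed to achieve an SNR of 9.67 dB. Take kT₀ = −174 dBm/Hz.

Sensitivity = −174 + 10 log₁₀(B) + NF + SNR_min
= −174 + 70.83 + 5.53 + 9.67
= −87.97 dBm → −88.0 dBm

−88.0 dBm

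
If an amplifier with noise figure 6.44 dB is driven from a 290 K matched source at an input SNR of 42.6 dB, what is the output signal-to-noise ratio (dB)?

By definition F = SNR_in/SNR_out, so in dB: SNR_out = SNR_in − NF
SNR_out = 42.6 − 6.44 = 36.16 dB

36.16 dB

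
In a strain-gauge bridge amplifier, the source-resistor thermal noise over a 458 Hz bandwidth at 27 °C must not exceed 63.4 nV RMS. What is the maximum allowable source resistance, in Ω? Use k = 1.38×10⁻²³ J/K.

T = 27 °C + 273.15 = 300.15 K
Johnson–Nyquist: V_n = √(4kTRB) ⇒ R = V_n² / (4kTB)
4kTB = 4 × 1.38×10⁻²³ × 300.15 × 4.58×10² = 7.59×10⁻¹⁸
R = (6.34×10⁻⁸)² / 7.59×10⁻¹⁸ = 5.30×10² Ω = 530 Ω

530 Ω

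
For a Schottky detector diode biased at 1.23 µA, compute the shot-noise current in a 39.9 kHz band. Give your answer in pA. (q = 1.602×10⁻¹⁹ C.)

I_n = √(2qI·B)
2qI·B = 2 × 1.602×10⁻¹⁹ × 1.23×10⁻⁶ × 3.99×10⁴ = 1.57×10⁻²⁰ A²
I_n = √(1.57×10⁻²⁰) = 1.25×10⁻¹⁰ A = 125 pA

125 pA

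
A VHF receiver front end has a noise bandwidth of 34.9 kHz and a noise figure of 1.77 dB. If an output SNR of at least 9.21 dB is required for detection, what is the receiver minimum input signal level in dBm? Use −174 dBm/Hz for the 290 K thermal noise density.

Sensitivity = −174 + 10 log₁₀(B) + NF + SNR_min
= −174 + 45.43 + 1.77 + 9.21
= −117.59 dBm → −117.6 dBm

−117.6 dBm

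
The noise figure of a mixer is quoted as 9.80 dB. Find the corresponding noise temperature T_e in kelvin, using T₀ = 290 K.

2479 K

F = 10^(9.80/10) = 9.54993
T_e = (F − 1)·T₀ = (9.54993 − 1) × 290 = 2479 K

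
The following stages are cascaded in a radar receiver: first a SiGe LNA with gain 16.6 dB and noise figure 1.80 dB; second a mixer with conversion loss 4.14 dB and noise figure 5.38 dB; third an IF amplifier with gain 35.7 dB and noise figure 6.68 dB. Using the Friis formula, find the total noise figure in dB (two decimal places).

Convert to linear (a loss of L dB is a gain of −L dB): F_i = 10^(NF_i/10), G_i = 10^(G_i,dB/10)
  Stage 1: F_1 = 10^(1.80/10) = 1.514, G_1 = 10^(16.6/10) = 45.71
  Stage 2: F_2 = 10^(5.38/10) = 3.451, G_2 = 10^(−4.14/10) = 0.3855
  Stage 3: F_3 = 10^(6.68/10) = 4.656, G_3 = 10^(35.7/10) = 3715
Friis cascade:
  F = 1.514 + (3.451 − 1)/45.71 + (4.656 − 1)/17.62 = 1.775
NF = 10 log₁₀(1.775) = 2.49 dB

2.49 dB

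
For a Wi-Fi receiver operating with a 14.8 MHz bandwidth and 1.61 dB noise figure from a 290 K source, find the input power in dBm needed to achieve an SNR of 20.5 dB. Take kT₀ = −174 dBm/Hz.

−80.2 dBm

Sensitivity = −174 + 10 log₁₀(B) + NF + SNR_min
= −174 + 71.7 + 1.61 + 20.5
= −80.19 dBm → −80.2 dBm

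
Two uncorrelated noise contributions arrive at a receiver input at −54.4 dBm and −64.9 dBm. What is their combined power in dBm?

−54.0 dBm

Convert to linear, add, convert back:
P₁ = 3.63×10⁻⁹ W, P₂ = 3.24×10⁻¹⁰ W
P_tot = 3.95×10⁻⁹ W → 10 log₁₀(P_tot / 10⁻³) = −54.0 dBm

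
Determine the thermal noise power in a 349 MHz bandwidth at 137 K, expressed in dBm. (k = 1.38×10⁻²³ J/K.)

−91.8 dBm

P_n = kTB = 1.38×10⁻²³ × 137 × 3.49×10⁸ = 6.60×10⁻¹³ W
In dBm: 10 log₁₀(6.60×10⁻¹³ / 10⁻³) = −91.8 dBm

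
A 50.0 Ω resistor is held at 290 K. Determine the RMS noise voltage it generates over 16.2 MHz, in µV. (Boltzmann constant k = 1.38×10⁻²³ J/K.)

V_n = √(4kTRB)
4kTRB = 4 × 1.38×10⁻²³ × 290 × 5.00×10¹ × 1.62×10⁷ = 1.30×10⁻¹¹ V²
V_n = √(1.30×10⁻¹¹) = 3.60×10⁻⁶ V = 3.60 µV

3.60 µV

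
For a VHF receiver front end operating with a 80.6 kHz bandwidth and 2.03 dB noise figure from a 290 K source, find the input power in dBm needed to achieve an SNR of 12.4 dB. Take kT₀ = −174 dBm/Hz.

Sensitivity = −174 + 10 log₁₀(B) + NF + SNR_min
= −174 + 49.06 + 2.03 + 12.4
= −110.51 dBm → −110.5 dBm

−110.5 dBm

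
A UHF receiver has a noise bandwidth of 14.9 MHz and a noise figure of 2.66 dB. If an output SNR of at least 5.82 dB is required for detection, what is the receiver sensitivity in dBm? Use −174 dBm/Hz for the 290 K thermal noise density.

Sensitivity = −174 + 10 log₁₀(B) + NF + SNR_min
= −174 + 71.73 + 2.66 + 5.82
= −93.79 dBm → −93.8 dBm

−93.8 dBm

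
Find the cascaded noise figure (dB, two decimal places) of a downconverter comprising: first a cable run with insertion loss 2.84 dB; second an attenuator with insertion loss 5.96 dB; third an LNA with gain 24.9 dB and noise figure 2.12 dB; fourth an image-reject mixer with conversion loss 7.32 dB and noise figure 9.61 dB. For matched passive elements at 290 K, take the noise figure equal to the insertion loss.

10.99 dB

Convert to linear (a loss of L dB is a gain of −L dB): F_i = 10^(NF_i/10), G_i = 10^(G_i,dB/10)
  Stage 1: F_1 = 10^(2.84/10) = 1.923, G_1 = 10^(−2.84/10) = 0.5200
  Stage 2: F_2 = 10^(5.96/10) = 3.945, G_2 = 10^(−5.96/10) = 0.2535
  Stage 3: F_3 = 10^(2.12/10) = 1.629, G_3 = 10^(24.9/10) = 309.0
  Stage 4: F_4 = 10^(9.61/10) = 9.141, G_4 = 10^(−7.32/10) = 0.1854
Friis cascade:
  F = 1.923 + (3.945 − 1)/0.5200 + (1.629 − 1)/0.1318 + (9.141 − 1)/40.74 = 12.56
NF = 10 log₁₀(12.56) = 10.99 dB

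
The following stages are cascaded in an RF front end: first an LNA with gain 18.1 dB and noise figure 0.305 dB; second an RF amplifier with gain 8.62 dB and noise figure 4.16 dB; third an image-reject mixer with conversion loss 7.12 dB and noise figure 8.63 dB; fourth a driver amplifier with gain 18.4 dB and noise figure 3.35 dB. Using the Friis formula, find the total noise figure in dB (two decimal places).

Convert to linear (a loss of L dB is a gain of −L dB): F_i = 10^(NF_i/10), G_i = 10^(G_i,dB/10)
  Stage 1: F_1 = 10^(0.305/10) = 1.073, G_1 = 10^(18.1/10) = 64.57
  Stage 2: F_2 = 10^(4.16/10) = 2.606, G_2 = 10^(8.62/10) = 7.278
  Stage 3: F_3 = 10^(8.63/10) = 7.295, G_3 = 10^(−7.12/10) = 0.1941
  Stage 4: F_4 = 10^(3.35/10) = 2.163, G_4 = 10^(18.4/10) = 69.18
Friis cascade:
  F = 1.073 + (2.606 − 1)/64.57 + (7.295 − 1)/469.9 + (2.163 − 1)/91.20 = 1.124
NF = 10 log₁₀(1.124) = 0.51 dB

0.51 dB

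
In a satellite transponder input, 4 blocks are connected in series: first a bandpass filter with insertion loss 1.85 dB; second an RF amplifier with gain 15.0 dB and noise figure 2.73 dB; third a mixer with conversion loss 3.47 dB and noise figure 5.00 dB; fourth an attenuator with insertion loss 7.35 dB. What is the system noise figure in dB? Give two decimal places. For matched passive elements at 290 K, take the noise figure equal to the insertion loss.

5.38 dB

Convert to linear (a loss of L dB is a gain of −L dB): F_i = 10^(NF_i/10), G_i = 10^(G_i,dB/10)
  Stage 1: F_1 = 10^(1.85/10) = 1.531, G_1 = 10^(−1.85/10) = 0.6531
  Stage 2: F_2 = 10^(2.73/10) = 1.875, G_2 = 10^(15.0/10) = 31.62
  Stage 3: F_3 = 10^(5.00/10) = 3.162, G_3 = 10^(−3.47/10) = 0.4498
  Stage 4: F_4 = 10^(7.35/10) = 5.433, G_4 = 10^(−7.35/10) = 0.1841
Friis cascade:
  F = 1.531 + (1.875 − 1)/0.6531 + (3.162 − 1)/20.65 + (5.433 − 1)/9.290 = 3.453
NF = 10 log₁₀(3.453) = 5.38 dB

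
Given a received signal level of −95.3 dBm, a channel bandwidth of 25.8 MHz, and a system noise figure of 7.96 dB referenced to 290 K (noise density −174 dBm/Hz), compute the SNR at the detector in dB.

−3.4 dB

Noise floor: N = −174 + 10 log₁₀(B) + NF
10 log₁₀(2.58×10⁷) = 74.12 dB
N = −174 + 74.12 + 7.96 = −91.92 dBm
SNR = P_sig − N = −95.3 − (−91.92) = −3.38 dB → −3.4 dB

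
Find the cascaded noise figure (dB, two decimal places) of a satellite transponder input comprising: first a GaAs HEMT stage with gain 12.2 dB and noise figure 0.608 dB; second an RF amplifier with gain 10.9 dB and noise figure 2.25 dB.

0.76 dB

Convert to linear (a loss of L dB is a gain of −L dB): F_i = 10^(NF_i/10), G_i = 10^(G_i,dB/10)
  Stage 1: F_1 = 10^(0.608/10) = 1.150, G_1 = 10^(12.2/10) = 16.60
  Stage 2: F_2 = 10^(2.25/10) = 1.679, G_2 = 10^(10.9/10) = 12.30
Friis cascade:
  F = 1.150 + (1.679 − 1)/16.60 = 1.191
NF = 10 log₁₀(1.191) = 0.76 dB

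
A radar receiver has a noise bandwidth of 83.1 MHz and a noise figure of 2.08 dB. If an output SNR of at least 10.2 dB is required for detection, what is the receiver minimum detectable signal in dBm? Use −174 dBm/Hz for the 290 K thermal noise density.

−82.5 dBm

Sensitivity = −174 + 10 log₁₀(B) + NF + SNR_min
= −174 + 79.2 + 2.08 + 10.2
= −82.52 dBm → −82.5 dBm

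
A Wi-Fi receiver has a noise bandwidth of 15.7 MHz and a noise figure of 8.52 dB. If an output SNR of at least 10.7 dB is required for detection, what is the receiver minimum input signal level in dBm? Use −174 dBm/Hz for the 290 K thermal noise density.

Sensitivity = −174 + 10 log₁₀(B) + NF + SNR_min
= −174 + 71.96 + 8.52 + 10.7
= −82.82 dBm → −82.8 dBm

−82.8 dBm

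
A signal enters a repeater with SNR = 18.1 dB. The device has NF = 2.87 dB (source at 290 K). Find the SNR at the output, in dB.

By definition F = SNR_in/SNR_out, so in dB: SNR_out = SNR_in − NF
SNR_out = 18.1 − 2.87 = 15.23 dB

15.23 dB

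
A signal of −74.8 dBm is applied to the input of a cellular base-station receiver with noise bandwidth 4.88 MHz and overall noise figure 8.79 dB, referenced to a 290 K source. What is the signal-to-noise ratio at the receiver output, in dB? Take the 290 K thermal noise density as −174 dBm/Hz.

Noise floor: N = −174 + 10 log₁₀(B) + NF
10 log₁₀(4.88×10⁶) = 66.88 dB
N = −174 + 66.88 + 8.79 = −98.33 dBm
SNR = P_sig − N = −74.8 − (−98.33) = 23.53 dB → 23.5 dB

23.5 dB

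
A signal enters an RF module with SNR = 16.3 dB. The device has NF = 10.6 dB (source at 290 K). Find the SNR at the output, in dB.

By definition F = SNR_in/SNR_out, so in dB: SNR_out = SNR_in − NF
SNR_out = 16.3 − 10.6 = 5.7 dB

5.7 dB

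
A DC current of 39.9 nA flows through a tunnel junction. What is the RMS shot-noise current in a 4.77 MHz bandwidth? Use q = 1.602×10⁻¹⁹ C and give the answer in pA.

247 pA

I_n = √(2qI·B)
2qI·B = 2 × 1.602×10⁻¹⁹ × 3.99×10⁻⁸ × 4.77×10⁶ = 6.10×10⁻²⁰ A²
I_n = √(6.10×10⁻²⁰) = 2.47×10⁻¹⁰ A = 247 pA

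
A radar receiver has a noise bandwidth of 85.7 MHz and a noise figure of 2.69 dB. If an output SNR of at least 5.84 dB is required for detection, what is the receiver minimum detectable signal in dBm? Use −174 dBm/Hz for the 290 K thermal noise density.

−86.1 dBm

Sensitivity = −174 + 10 log₁₀(B) + NF + SNR_min
= −174 + 79.33 + 2.69 + 5.84
= −86.14 dBm → −86.1 dBm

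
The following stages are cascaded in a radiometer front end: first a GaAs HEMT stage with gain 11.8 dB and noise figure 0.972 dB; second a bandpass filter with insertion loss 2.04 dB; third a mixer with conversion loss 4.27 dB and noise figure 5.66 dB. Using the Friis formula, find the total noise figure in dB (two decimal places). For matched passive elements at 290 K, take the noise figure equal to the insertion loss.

1.97 dB

Convert to linear (a loss of L dB is a gain of −L dB): F_i = 10^(NF_i/10), G_i = 10^(G_i,dB/10)
  Stage 1: F_1 = 10^(0.972/10) = 1.251, G_1 = 10^(11.8/10) = 15.14
  Stage 2: F_2 = 10^(2.04/10) = 1.600, G_2 = 10^(−2.04/10) = 0.6252
  Stage 3: F_3 = 10^(5.66/10) = 3.681, G_3 = 10^(−4.27/10) = 0.3741
Friis cascade:
  F = 1.251 + (1.600 − 1)/15.14 + (3.681 − 1)/9.462 = 1.574
NF = 10 log₁₀(1.574) = 1.97 dB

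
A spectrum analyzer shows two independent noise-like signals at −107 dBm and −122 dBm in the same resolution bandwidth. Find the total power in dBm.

−106.9 dBm

Convert to linear, add, convert back:
P₁ = 2.00×10⁻¹⁴ W, P₂ = 6.31×10⁻¹⁶ W
P_tot = 2.06×10⁻¹⁴ W → 10 log₁₀(P_tot / 10⁻³) = −106.9 dBm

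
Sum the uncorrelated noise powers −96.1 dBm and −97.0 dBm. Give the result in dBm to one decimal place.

−93.5 dBm

Convert to linear, add, convert back:
P₁ = 2.45×10⁻¹³ W, P₂ = 2.00×10⁻¹³ W
P_tot = 4.45×10⁻¹³ W → 10 log₁₀(P_tot / 10⁻³) = −93.5 dBm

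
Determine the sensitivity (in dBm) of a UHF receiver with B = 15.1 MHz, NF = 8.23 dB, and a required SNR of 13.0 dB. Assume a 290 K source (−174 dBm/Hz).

Sensitivity = −174 + 10 log₁₀(B) + NF + SNR_min
= −174 + 71.79 + 8.23 + 13.0
= −80.98 dBm → −81.0 dBm

−81.0 dBm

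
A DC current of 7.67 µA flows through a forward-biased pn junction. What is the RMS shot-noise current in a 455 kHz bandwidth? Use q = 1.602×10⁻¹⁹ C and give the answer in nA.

1.06 nA

I_n = √(2qI·B)
2qI·B = 2 × 1.602×10⁻¹⁹ × 7.67×10⁻⁶ × 4.55×10⁵ = 1.12×10⁻¹⁸ A²
I_n = √(1.12×10⁻¹⁸) = 1.06×10⁻⁹ A = 1.06 nA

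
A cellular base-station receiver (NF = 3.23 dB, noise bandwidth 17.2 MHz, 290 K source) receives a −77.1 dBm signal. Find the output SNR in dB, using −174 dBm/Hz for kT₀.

Noise floor: N = −174 + 10 log₁₀(B) + NF
10 log₁₀(1.72×10⁷) = 72.36 dB
N = −174 + 72.36 + 3.23 = −98.41 dBm
SNR = P_sig − N = −77.1 − (−98.41) = 21.31 dB → 21.3 dB

21.3 dB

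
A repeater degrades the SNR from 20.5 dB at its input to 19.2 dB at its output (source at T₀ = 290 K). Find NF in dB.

NF (dB) = SNR_in(dB) − SNR_out(dB) when the source is at T₀
NF = 20.5 − 19.2 = 1.3 dB

1.3 dB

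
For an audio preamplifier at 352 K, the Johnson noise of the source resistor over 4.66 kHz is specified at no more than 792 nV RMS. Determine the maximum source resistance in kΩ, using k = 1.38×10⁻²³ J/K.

Johnson–Nyquist: V_n = √(4kTRB) ⇒ R = V_n² / (4kTB)
4kTB = 4 × 1.38×10⁻²³ × 352 × 4.66×10³ = 9.05×10⁻¹⁷
R = (7.92×10⁻⁷)² / 9.05×10⁻¹⁷ = 6.93×10³ Ω = 6.93 kΩ

6.93 kΩ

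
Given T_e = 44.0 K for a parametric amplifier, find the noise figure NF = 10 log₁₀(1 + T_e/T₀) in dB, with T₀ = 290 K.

F = 1 + T_e/T₀ = 1 + 44.0/290 = 1.15172
NF = 10 log₁₀(1.15172) = 0.613 dB

0.613 dB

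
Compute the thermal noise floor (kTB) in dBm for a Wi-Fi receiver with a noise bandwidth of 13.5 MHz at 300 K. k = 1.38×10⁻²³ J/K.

P_n = kTB = 1.38×10⁻²³ × 300 × 1.35×10⁷ = 5.59×10⁻¹⁴ W
In dBm: 10 log₁₀(5.59×10⁻¹⁴ / 10⁻³) = −102.5 dBm

−102.5 dBm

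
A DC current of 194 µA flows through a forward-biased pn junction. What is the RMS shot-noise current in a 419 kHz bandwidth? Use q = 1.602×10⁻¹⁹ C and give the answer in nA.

I_n = √(2qI·B)
2qI·B = 2 × 1.602×10⁻¹⁹ × 1.94×10⁻⁴ × 4.19×10⁵ = 2.60×10⁻¹⁷ A²
I_n = √(2.60×10⁻¹⁷) = 5.10×10⁻⁹ A = 5.10 nA

5.10 nA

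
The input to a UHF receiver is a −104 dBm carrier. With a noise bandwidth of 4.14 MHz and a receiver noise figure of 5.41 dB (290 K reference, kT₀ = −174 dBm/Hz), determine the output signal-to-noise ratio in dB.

−1.6 dB

Noise floor: N = −174 + 10 log₁₀(B) + NF
10 log₁₀(4.14×10⁶) = 66.17 dB
N = −174 + 66.17 + 5.41 = −102.42 dBm
SNR = P_sig − N = −104 − (−102.42) = −1.58 dB → −1.6 dB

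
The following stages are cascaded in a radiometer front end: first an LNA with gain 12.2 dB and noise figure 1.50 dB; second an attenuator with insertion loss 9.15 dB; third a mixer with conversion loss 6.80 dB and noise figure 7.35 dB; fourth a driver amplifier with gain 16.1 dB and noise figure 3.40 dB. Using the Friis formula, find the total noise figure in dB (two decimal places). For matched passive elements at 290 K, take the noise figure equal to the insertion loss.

Convert to linear (a loss of L dB is a gain of −L dB): F_i = 10^(NF_i/10), G_i = 10^(G_i,dB/10)
  Stage 1: F_1 = 10^(1.50/10) = 1.413, G_1 = 10^(12.2/10) = 16.60
  Stage 2: F_2 = 10^(9.15/10) = 8.222, G_2 = 10^(−9.15/10) = 0.1216
  Stage 3: F_3 = 10^(7.35/10) = 5.433, G_3 = 10^(−6.80/10) = 0.2089
  Stage 4: F_4 = 10^(3.40/10) = 2.188, G_4 = 10^(16.1/10) = 40.74
Friis cascade:
  F = 1.413 + (8.222 − 1)/16.60 + (5.433 − 1)/2.018 + (2.188 − 1)/0.4217 = 6.860
NF = 10 log₁₀(6.860) = 8.36 dB

8.36 dB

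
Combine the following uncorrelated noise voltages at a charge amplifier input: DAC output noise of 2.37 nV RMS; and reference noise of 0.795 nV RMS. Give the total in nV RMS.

2.50 nV

Uncorrelated sources add in power (mean-square): V_tot = √(ΣV_i²)
V_tot = √[(2.37×10⁻⁹)² + (7.95×10⁻¹⁰)²] = 2.50×10⁻⁹ V = 2.50 nV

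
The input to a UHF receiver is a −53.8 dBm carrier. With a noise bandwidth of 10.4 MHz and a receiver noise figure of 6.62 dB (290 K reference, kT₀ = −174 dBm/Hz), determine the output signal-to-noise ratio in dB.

43.4 dB

Noise floor: N = −174 + 10 log₁₀(B) + NF
10 log₁₀(1.04×10⁷) = 70.17 dB
N = −174 + 70.17 + 6.62 = −97.21 dBm
SNR = P_sig − N = −53.8 − (−97.21) = 43.41 dB → 43.4 dB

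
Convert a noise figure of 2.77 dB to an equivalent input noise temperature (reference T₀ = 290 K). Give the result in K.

F = 10^(2.77/10) = 1.89234
T_e = (F − 1)·T₀ = (1.89234 − 1) × 290 = 259 K

259 K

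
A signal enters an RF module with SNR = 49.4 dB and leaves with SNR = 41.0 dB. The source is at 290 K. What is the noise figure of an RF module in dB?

8.4 dB

NF (dB) = SNR_in(dB) − SNR_out(dB) when the source is at T₀
NF = 49.4 − 41.0 = 8.4 dB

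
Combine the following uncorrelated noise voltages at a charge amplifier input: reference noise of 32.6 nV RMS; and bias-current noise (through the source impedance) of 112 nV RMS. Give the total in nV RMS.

117 nV

Uncorrelated sources add in power (mean-square): V_tot = √(ΣV_i²)
V_tot = √[(3.26×10⁻⁸)² + (1.12×10⁻⁷)²] = 1.17×10⁻⁷ V = 117 nV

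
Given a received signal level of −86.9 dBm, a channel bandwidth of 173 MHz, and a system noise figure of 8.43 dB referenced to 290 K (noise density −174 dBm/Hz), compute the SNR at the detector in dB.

Noise floor: N = −174 + 10 log₁₀(B) + NF
10 log₁₀(1.73×10⁸) = 82.38 dB
N = −174 + 82.38 + 8.43 = −83.19 dBm
SNR = P_sig − N = −86.9 − (−83.19) = −3.71 dB → −3.7 dB

−3.7 dB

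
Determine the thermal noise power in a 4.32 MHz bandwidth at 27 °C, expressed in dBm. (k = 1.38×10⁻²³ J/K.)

T = 27 °C + 273.15 = 300.15 K
P_n = kTB = 1.38×10⁻²³ × 300.15 × 4.32×10⁶ = 1.79×10⁻¹⁴ W
In dBm: 10 log₁₀(1.79×10⁻¹⁴ / 10⁻³) = −107.5 dBm

−107.5 dBm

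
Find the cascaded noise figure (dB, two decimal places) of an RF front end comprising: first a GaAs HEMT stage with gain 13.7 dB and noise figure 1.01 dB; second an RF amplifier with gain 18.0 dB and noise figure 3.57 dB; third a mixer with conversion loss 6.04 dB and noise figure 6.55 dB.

1.20 dB

Convert to linear (a loss of L dB is a gain of −L dB): F_i = 10^(NF_i/10), G_i = 10^(G_i,dB/10)
  Stage 1: F_1 = 10^(1.01/10) = 1.262, G_1 = 10^(13.7/10) = 23.44
  Stage 2: F_2 = 10^(3.57/10) = 2.275, G_2 = 10^(18.0/10) = 63.10
  Stage 3: F_3 = 10^(6.55/10) = 4.519, G_3 = 10^(−6.04/10) = 0.2489
Friis cascade:
  F = 1.262 + (2.275 − 1)/23.44 + (4.519 − 1)/1479 = 1.319
NF = 10 log₁₀(1.319) = 1.20 dB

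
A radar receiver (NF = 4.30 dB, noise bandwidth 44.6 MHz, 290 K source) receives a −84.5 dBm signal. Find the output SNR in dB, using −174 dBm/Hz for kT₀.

Noise floor: N = −174 + 10 log₁₀(B) + NF
10 log₁₀(4.46×10⁷) = 76.49 dB
N = −174 + 76.49 + 4.30 = −93.21 dBm
SNR = P_sig − N = −84.5 − (−93.21) = 8.71 dB → 8.7 dB

8.7 dB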